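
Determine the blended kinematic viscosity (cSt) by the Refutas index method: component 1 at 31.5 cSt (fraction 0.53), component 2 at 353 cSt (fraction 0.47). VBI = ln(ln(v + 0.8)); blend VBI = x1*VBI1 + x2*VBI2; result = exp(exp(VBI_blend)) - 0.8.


Refutas method: VBN_i = 14.534*ln(ln(visc_i + 0.8)) + 10.975, blended linearly by mass fraction; since VBN is linear in VBI_i = ln(ln(visc_i + 0.8)) and the fractions sum to 1, blend VBI directly: visc = exp(exp(VBI_blend)) - 0.8
VBI_1 = ln(ln(31.5 + 0.8)) = 1.24561
VBI_2 = ln(ln(353 + 0.8)) = 1.76964
VBI_blend = 0.53 * 1.24561 + 0.47 * 1.76964 = 1.4919
visc_blend = exp(exp(1.4919)) - 0.8 = 84.45

84.45 cSt


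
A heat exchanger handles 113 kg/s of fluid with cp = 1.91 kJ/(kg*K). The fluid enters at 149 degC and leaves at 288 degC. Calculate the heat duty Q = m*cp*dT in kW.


Q = m_dot * cp * delta_T
delta_T = 288 - 149 = 139 K
Q = 113 * 1.91 * 139
= 215.83 * 139
= 30000.37 kW

30000.37 kW


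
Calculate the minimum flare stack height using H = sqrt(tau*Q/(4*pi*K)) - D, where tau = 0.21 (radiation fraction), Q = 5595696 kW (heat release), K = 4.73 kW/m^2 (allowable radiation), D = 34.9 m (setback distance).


tau*Q/(4*pi*K) = 0.21 * 5595696 / (4 * pi * 4.73) = 19769.8
sqrt(19769.8) = 140.605
H = 140.605 - 34.9 = 105.7

105.7 m


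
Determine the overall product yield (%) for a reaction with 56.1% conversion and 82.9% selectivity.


Overall yield = conversion (%) * selectivity (%) / 100
Conversion = 56.1%, Selectivity = 82.9%
Y = 56.1 * 82.9 / 100
= 46.5069 %

46.5069 %


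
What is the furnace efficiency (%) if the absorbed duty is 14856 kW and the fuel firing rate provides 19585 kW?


Furnace efficiency = Q_absorbed / Q_fuel * 100
= 14856 / 19585 * 100 = 75.85

75.85 %


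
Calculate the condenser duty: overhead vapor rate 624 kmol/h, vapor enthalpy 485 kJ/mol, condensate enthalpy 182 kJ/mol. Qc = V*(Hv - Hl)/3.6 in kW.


Qc = 624 * (485 - 182) / 3.6 = 624 * 303 / 3.6 = 52520

52520 kW


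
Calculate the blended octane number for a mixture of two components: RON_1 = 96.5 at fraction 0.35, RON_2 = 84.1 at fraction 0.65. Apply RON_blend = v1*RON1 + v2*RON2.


Linear blending: RON_blend = sum(vi * RONi)
Contribution 1: 0.35 * 96.5 = 33.775
Contribution 2: 0.65 * 84.1 = 54.665
RON_blend = 33.775 + 54.665 = 88.44

88.44


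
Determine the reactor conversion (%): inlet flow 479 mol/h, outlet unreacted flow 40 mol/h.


X = (F_in - F_out) / F_in * 100
Moles reacted = 479 - 40 = 439
X = 439 / 479 * 100
= 0.9165 * 100
= 91.65 %

91.65 %


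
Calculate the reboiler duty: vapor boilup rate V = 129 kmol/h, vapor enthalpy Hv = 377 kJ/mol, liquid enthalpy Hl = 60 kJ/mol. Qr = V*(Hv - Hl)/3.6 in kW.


Qr = 129 * (377 - 60) / 3.6 = 129 * 317 / 3.6 = 11360

11360 kW


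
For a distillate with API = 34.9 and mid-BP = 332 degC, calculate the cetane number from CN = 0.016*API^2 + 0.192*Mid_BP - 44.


CN = 0.016 * 34.9^2 + 0.192 * 332 - 44
CN = 19.48816 + 63.744 - 44 = 39.23216

39.23216


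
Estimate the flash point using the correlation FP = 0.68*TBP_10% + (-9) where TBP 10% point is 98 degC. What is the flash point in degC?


FP = 0.68 * 98 + (-9) = 57.64

57.64 degC


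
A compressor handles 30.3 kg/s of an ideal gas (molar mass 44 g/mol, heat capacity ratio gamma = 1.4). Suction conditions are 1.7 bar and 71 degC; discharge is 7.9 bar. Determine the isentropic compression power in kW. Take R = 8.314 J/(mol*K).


Isentropic work: W = m*(gamma/(gamma-1))*(R*T1/MW)*((P2/P1)^((gamma-1)/gamma) - 1)
T1 = 71 + 273.15 = 344.15 K
Pressure ratio = 7.9 / 1.7 = 4.64706
Exponent = (1.4 - 1)/1.4 = 0.285714
(P2/P1)^exp - 1 = 4.64706^0.285714 - 1 = 0.551037
W = 30.3 * 1.4 / 0.4 * 8.314 * 344.15 / 44 * 0.551037 = 3800

3800 kW


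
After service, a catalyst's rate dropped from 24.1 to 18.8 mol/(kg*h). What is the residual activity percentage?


Activity (%) = (rate_used / rate_fresh) * 100
rate_used = 18.8, rate_fresh = 24.1
= (18.8 / 24.1) * 100
= 0.7801 * 100 = 78.01

78.01 %


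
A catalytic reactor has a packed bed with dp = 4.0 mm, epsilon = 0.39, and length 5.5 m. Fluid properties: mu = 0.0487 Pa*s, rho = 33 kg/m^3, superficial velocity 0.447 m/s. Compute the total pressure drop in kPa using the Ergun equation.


dp = 4.0 mm = 0.004 m
Viscous term = 150*0.0487*0.447*(1-0.39)^2 / (0.004^2*0.39^3) = 1280190
Inertial term = 1.75*33*0.447^2*(1-0.39) / (0.004*0.39^3) = 29664.9
dP/L = 1280190 + 29664.9 = 1309850 Pa/m
dP = 1309850 * 5.5 / 1000 = 7204 kPa

7204 kPa


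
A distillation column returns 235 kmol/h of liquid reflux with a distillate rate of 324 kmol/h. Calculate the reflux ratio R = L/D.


Reflux ratio definition: R = L / D (liquid returned / distillate withdrawn)
L = 235 kmol/h, D = 324 kmol/h
R = 235 / 324 = 0.7253

0.7253


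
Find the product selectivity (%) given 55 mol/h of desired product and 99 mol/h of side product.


Selectivity = desired / (desired + undesired) * 100
Total products = 55 + 99 = 154 mol/h
S = 55 / 154 * 100
= 0.3571 * 100
= 35.71 %

35.71 %


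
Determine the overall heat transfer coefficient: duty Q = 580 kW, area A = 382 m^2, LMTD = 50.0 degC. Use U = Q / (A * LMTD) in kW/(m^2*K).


From Q = U*A*LMTD, U = Q / (A * LMTD)
U = 580 / (382 * 50.0) = 580 / 19100 = 0.03037

0.03037 kW/(m^2*K)


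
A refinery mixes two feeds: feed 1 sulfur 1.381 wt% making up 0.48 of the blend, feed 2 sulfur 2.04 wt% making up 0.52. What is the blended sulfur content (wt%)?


Linear sulfur blending: S_blend = x1*S1 + x2*S2
Contribution 1: 0.48 * 1.381 = 0.66288 wt%
Contribution 2: 0.52 * 2.04 = 1.0608 wt%
S_blend = 0.66288 + 1.0608 = 1.72368

1.72368 wt%


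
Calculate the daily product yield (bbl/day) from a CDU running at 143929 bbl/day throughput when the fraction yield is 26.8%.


Crude throughput = 143929 bbl/day
Fraction yield = 26.8%
yield = throughput * fraction / 100
yield = 143929 * 26.8 / 100 = 38572.972

38572.972 bbl/day


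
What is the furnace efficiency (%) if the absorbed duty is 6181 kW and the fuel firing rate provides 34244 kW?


Furnace efficiency = Q_absorbed / Q_fuel * 100
= 6181 / 34244 * 100 = 18.05

18.05 %


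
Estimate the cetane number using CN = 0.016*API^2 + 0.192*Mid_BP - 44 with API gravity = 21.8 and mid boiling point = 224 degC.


CN = 0.016 * 21.8^2 + 0.192 * 224 - 44
CN = 7.60384 + 43.008 - 44 = 6.61184

6.61184


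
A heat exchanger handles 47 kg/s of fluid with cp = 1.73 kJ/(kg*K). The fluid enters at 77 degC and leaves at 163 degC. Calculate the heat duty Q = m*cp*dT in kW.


Q = m_dot * cp * delta_T
delta_T = 163 - 77 = 86 K
Q = 47 * 1.73 * 86
= 81.31 * 86
= 6992.66 kW

6992.66 kW


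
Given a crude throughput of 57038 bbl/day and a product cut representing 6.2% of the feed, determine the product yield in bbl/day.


Crude throughput = 57038 bbl/day
Fraction yield = 6.2%
yield = throughput * fraction / 100
yield = 57038 * 6.2 / 100 = 3536.356

3536.356 bbl/day


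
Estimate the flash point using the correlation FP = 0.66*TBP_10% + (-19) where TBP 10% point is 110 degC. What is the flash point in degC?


FP = 0.66 * 110 + (-19) = 53.6

53.6 degC


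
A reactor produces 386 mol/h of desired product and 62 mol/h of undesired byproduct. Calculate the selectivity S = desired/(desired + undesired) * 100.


Selectivity = desired / (desired + undesired) * 100
Total products = 386 + 62 = 448 mol/h
S = 386 / 448 * 100
= 0.8616 * 100
= 86.16 %

86.16 %


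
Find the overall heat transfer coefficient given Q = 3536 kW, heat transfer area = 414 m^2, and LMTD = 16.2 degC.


From Q = U*A*LMTD, U = Q / (A * LMTD)
U = 3536 / (414 * 16.2) = 3536 / 6706.8 = 0.5272

0.5272 kW/(m^2*K)


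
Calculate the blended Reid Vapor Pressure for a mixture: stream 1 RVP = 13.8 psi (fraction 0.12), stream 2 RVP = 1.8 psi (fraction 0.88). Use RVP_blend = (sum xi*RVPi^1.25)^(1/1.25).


Chevron index: RVP_blend = (sum xi*RVPi^1.25)^(1/1.25)
RVP^1.25 terms: 0.12 * 13.8^1.25 + 0.88 * 1.8^1.25 = 5.02649
RVP_blend = 5.02649^(1/1.25) = 3.639

3.639 psi


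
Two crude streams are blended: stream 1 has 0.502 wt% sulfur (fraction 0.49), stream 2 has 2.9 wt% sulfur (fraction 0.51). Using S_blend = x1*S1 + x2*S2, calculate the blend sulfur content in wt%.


Linear sulfur blending: S_blend = x1*S1 + x2*S2
Contribution 1: 0.49 * 0.502 = 0.24598 wt%
Contribution 2: 0.51 * 2.9 = 1.479 wt%
S_blend = 0.24598 + 1.479 = 1.72498

1.72498 wt%


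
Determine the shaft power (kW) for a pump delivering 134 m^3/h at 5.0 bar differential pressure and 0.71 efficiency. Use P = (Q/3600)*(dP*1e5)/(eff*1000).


Q = 134 / 3600 = 0.0372222 m^3/s
P = 0.0372222 * (5.0 * 1e5) / 0.71 / 1000 = 26.21

26.21 kW


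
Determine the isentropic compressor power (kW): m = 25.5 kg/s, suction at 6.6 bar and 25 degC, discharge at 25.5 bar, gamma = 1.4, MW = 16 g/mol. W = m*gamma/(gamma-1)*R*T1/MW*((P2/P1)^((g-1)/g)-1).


Isentropic work: W = m*(gamma/(gamma-1))*(R*T1/MW)*((P2/P1)^((gamma-1)/gamma) - 1)
T1 = 25 + 273.15 = 298.15 K
Pressure ratio = 25.5 / 6.6 = 3.86364
Exponent = (1.4 - 1)/1.4 = 0.285714
(P2/P1)^exp - 1 = 3.86364^0.285714 - 1 = 0.47134
W = 25.5 * 1.4 / 0.4 * 8.314 * 298.15 / 16 * 0.47134 = 6517

6517 kW


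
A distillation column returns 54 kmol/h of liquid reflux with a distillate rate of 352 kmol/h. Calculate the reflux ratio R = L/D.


Reflux ratio definition: R = L / D (liquid returned / distillate withdrawn)
L = 54 kmol/h, D = 352 kmol/h
R = 54 / 352 = 0.1534

0.1534


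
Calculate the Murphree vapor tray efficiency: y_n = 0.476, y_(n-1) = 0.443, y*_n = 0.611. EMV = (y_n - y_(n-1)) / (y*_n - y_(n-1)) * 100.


Murphree vapor efficiency: EMV = (y_n - y_(n-1)) / (y*_n - y_(n-1)) * 100
EMV = (0.476 - 0.443) / (0.611 - 0.443) * 100 = 0.033 / 0.168 * 100 = 19.64

19.64 %


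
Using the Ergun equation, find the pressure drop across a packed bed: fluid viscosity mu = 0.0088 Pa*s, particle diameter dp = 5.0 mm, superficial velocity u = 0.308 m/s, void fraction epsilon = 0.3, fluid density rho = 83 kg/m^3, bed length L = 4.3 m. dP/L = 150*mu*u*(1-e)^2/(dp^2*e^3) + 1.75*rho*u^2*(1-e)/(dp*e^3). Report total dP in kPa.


dp = 5.0 mm = 0.005 m
Viscous term = 150*0.0088*0.308*(1-0.3)^2 / (0.005^2*0.3^3) = 295132
Inertial term = 1.75*83*0.308^2*(1-0.3) / (0.005*0.3^3) = 71446.6
dP/L = 295132 + 71446.6 = 366579 Pa/m
dP = 366579 * 4.3 / 1000 = 1576 kPa

1576 kPa


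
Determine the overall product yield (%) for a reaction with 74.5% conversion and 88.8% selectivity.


Overall yield = conversion (%) * selectivity (%) / 100
Conversion = 74.5%, Selectivity = 88.8%
Y = 74.5 * 88.8 / 100
= 66.156 %

66.156 %


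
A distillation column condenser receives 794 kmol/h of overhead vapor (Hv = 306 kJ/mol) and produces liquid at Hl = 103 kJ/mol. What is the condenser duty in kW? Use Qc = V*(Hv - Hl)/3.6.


Qc = 794 * (306 - 103) / 3.6 = 794 * 203 / 3.6 = 44770

44770 kW


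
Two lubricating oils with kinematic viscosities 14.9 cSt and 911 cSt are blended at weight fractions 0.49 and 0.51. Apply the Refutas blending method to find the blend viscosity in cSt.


Refutas method: VBN_i = 14.534*ln(ln(visc_i + 0.8)) + 10.975, blended linearly by mass fraction; since VBN is linear in VBI_i = ln(ln(visc_i + 0.8)) and the fractions sum to 1, blend VBI directly: visc = exp(exp(VBI_blend)) - 0.8
VBI_1 = ln(ln(14.9 + 0.8)) = 1.01293
VBI_2 = ln(ln(911 + 0.8)) = 1.91919
VBI_blend = 0.49 * 1.01293 + 0.51 * 1.91919 = 1.47512
visc_blend = exp(exp(1.47512)) - 0.8 = 78.37

78.37 cSt


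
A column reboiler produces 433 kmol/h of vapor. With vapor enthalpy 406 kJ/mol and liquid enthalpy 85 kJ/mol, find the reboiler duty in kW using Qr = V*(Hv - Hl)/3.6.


Qr = 433 * (406 - 85) / 3.6 = 433 * 321 / 3.6 = 38610

38610 kW


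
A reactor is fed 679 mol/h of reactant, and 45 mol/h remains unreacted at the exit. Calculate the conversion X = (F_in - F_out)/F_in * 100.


X = (F_in - F_out) / F_in * 100
Moles reacted = 679 - 45 = 634
X = 634 / 679 * 100
= 0.9337 * 100
= 93.37 %

93.37 %


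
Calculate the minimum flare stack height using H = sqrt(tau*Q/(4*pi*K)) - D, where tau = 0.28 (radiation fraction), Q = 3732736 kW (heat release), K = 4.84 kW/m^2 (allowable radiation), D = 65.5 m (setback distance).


tau*Q/(4*pi*K) = 0.28 * 3732736 / (4 * pi * 4.84) = 17184.2
sqrt(17184.2) = 131.089
H = 131.089 - 65.5 = 65.59

65.59 m


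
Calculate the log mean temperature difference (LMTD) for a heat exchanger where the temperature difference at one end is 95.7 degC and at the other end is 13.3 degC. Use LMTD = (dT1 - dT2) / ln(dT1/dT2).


LMTD = (dT1 - dT2) / ln(dT1/dT2)
= (95.7 - 13.3) / ln(95.7 / 13.3) = 82.4 / 1.97345 = 41.75

41.75 degC


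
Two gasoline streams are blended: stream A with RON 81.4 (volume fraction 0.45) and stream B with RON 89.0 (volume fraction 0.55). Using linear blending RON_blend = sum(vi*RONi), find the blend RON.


Linear blending: RON_blend = sum(vi * RONi)
Contribution 1: 0.45 * 81.4 = 36.63
Contribution 2: 0.55 * 89.0 = 48.95
RON_blend = 36.63 + 48.95 = 85.58

85.58


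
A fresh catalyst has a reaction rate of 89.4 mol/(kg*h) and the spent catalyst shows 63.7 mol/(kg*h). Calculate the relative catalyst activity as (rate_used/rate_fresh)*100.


Activity (%) = (rate_used / rate_fresh) * 100
rate_used = 63.7, rate_fresh = 89.4
= (63.7 / 89.4) * 100
= 0.7125 * 100 = 71.25

71.25 %


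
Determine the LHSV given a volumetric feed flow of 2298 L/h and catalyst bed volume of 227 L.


LHSV = volumetric feed rate / catalyst volume
= 2298 L/h / 227 L
= 10.12 h^-1

10.12 h^-1


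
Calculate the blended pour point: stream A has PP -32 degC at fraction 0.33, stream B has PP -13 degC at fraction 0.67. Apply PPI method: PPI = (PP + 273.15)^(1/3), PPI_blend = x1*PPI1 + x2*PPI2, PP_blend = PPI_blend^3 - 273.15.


PPI_1 = (-32 + 273.15)^(1/3) = 6.224375
PPI_2 = (-13 + 273.15)^(1/3) = 6.383731
PPI_blend = 0.33 * 6.224375 + 0.67 * 6.383731 = 6.331144
PP_blend = 6.331144^3 - 273.15 = 253.7737 - 273.15 = -19.38

-19.38 degC


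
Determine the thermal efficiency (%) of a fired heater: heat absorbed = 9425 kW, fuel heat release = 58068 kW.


Furnace efficiency = Q_absorbed / Q_fuel * 100
= 9425 / 58068 * 100 = 16.23

16.23 %


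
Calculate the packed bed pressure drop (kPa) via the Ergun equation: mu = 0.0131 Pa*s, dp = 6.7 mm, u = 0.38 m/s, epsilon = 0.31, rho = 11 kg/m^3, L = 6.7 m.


dp = 6.7 mm = 0.0067 m
Viscous term = 150*0.0131*0.38*(1-0.31)^2 / (0.0067^2*0.31^3) = 265833
Inertial term = 1.75*11*0.38^2*(1-0.31) / (0.0067*0.31^3) = 9609.2
dP/L = 265833 + 9609.2 = 275442 Pa/m
dP = 275442 * 6.7 / 1000 = 1845 kPa

1845 kPa


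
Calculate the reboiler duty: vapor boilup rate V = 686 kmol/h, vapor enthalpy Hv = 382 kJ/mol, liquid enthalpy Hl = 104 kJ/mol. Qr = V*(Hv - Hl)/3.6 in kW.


Qr = 686 * (382 - 104) / 3.6 = 686 * 278 / 3.6 = 52970

52970 kW


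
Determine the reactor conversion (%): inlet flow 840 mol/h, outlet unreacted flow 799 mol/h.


X = (F_in - F_out) / F_in * 100
Moles reacted = 840 - 799 = 41
X = 41 / 840 * 100
= 0.04881 * 100
= 4.881 %

4.881 %


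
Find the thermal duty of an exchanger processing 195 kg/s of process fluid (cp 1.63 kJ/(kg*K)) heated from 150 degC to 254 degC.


Q = m_dot * cp * delta_T
delta_T = 254 - 150 = 104 K
Q = 195 * 1.63 * 104
= 317.85 * 104
= 33056.4 kW

33056.4 kW


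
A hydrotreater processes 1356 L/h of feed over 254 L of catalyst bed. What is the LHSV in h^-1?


LHSV = volumetric feed rate / catalyst volume
= 1356 L/h / 254 L
= 5.339 h^-1

5.339 h^-1


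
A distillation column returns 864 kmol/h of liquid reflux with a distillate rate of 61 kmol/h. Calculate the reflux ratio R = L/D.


Reflux ratio definition: R = L / D (liquid returned / distillate withdrawn)
L = 864 kmol/h, D = 61 kmol/h
R = 864 / 61 = 14.16

14.16


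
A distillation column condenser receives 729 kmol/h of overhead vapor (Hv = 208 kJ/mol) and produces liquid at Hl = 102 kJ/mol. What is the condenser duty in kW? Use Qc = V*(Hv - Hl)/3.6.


Qc = 729 * (208 - 102) / 3.6 = 729 * 106 / 3.6 = 21460

21460 kW


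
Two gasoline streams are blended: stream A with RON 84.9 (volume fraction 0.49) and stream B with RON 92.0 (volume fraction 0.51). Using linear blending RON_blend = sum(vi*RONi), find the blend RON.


Linear blending: RON_blend = sum(vi * RONi)
Contribution 1: 0.49 * 84.9 = 41.601
Contribution 2: 0.51 * 92.0 = 46.92
RON_blend = 41.601 + 46.92 = 88.521

88.521


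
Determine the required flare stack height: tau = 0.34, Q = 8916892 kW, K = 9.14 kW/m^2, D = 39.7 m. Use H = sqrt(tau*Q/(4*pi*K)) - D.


tau*Q/(4*pi*K) = 0.34 * 8916892 / (4 * pi * 9.14) = 26395.9
sqrt(26395.9) = 162.468
H = 162.468 - 39.7 = 122.8

122.8 m


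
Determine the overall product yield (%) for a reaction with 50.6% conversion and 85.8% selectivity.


Overall yield = conversion (%) * selectivity (%) / 100
Conversion = 50.6%, Selectivity = 85.8%
Y = 50.6 * 85.8 / 100
= 43.4148 %

43.4148 %


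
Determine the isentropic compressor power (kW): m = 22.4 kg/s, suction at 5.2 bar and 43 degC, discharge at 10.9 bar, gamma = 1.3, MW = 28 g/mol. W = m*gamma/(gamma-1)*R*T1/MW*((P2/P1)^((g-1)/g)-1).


Isentropic work: W = m*(gamma/(gamma-1))*(R*T1/MW)*((P2/P1)^((gamma-1)/gamma) - 1)
T1 = 43 + 273.15 = 316.15 K
Pressure ratio = 10.9 / 5.2 = 2.09615
Exponent = (1.3 - 1)/1.3 = 0.230769
(P2/P1)^exp - 1 = 2.09615^0.230769 - 1 = 0.186245
W = 22.4 * 1.3 / 0.3 * 8.314 * 316.15 / 28 * 0.186245 = 1697

1697 kW


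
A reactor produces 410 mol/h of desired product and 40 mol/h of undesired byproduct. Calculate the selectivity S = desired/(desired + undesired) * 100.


Selectivity = desired / (desired + undesired) * 100
Total products = 410 + 40 = 450 mol/h
S = 410 / 450 * 100
= 0.9111 * 100
= 91.11 %

91.11 %


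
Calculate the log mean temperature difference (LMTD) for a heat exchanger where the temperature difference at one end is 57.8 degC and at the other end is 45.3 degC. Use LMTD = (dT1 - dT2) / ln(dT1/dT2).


LMTD = (dT1 - dT2) / ln(dT1/dT2)
= (57.8 - 45.3) / ln(57.8 / 45.3) = 12.5 / 0.243682 = 51.30

51.30 degC


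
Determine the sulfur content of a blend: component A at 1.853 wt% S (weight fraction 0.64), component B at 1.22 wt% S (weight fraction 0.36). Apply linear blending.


Linear sulfur blending: S_blend = x1*S1 + x2*S2
Contribution 1: 0.64 * 1.853 = 1.18592 wt%
Contribution 2: 0.36 * 1.22 = 0.4392 wt%
S_blend = 1.18592 + 0.4392 = 1.62512

1.62512 wt%


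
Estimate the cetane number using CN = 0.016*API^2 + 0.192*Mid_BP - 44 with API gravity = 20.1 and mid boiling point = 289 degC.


CN = 0.016 * 20.1^2 + 0.192 * 289 - 44
CN = 6.46416 + 55.488 - 44 = 17.95216

17.95216


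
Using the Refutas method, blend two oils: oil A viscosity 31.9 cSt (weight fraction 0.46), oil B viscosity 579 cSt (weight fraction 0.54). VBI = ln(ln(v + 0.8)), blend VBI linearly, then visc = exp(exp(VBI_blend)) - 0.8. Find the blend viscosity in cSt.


Refutas method: VBN_i = 14.534*ln(ln(visc_i + 0.8)) + 10.975, blended linearly by mass fraction; since VBN is linear in VBI_i = ln(ln(visc_i + 0.8)) and the fractions sum to 1, blend VBI directly: visc = exp(exp(VBI_blend)) - 0.8
VBI_1 = ln(ln(31.9 + 0.8)) = 1.24915
VBI_2 = ln(ln(579 + 0.8)) = 1.85045
VBI_blend = 0.46 * 1.24915 + 0.54 * 1.85045 = 1.57385
visc_blend = exp(exp(1.57385)) - 0.8 = 123.8

123.8 cSt


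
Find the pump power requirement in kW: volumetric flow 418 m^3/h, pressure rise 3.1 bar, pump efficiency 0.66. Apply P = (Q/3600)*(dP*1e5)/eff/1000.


Q = 418 / 3600 = 0.116111 m^3/s
P = 0.116111 * (3.1 * 1e5) / 0.66 / 1000 = 54.54

54.54 kW


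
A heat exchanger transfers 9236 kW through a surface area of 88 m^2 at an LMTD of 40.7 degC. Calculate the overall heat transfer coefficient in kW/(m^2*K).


From Q = U*A*LMTD, U = Q / (A * LMTD)
U = 9236 / (88 * 40.7) = 9236 / 3581.6 = 2.579

2.579 kW/(m^2*K)


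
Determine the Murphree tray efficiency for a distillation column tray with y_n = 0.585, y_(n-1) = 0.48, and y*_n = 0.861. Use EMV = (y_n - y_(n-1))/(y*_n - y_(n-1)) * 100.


Murphree vapor efficiency: EMV = (y_n - y_(n-1)) / (y*_n - y_(n-1)) * 100
EMV = (0.585 - 0.48) / (0.861 - 0.48) * 100 = 0.105 / 0.381 * 100 = 27.56

27.56 %


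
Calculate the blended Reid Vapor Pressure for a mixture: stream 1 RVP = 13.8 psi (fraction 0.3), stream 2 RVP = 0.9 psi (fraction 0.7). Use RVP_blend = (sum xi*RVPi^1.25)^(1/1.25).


Chevron index: RVP_blend = (sum xi*RVPi^1.25)^(1/1.25)
RVP^1.25 terms: 0.3 * 13.8^1.25 + 0.7 * 0.9^1.25 = 8.59302
RVP_blend = 8.59302^(1/1.25) = 5.589

5.589 psi


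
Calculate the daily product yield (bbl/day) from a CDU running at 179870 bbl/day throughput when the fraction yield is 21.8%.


Crude throughput = 179870 bbl/day
Fraction yield = 21.8%
yield = throughput * fraction / 100
yield = 179870 * 21.8 / 100 = 39211.66

39211.66 bbl/day


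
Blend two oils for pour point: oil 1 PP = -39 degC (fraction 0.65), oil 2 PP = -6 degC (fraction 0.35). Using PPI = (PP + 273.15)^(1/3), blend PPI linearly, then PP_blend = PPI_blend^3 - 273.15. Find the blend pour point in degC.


PPI_1 = (-39 + 273.15)^(1/3) = 6.163557
PPI_2 = (-6 + 273.15)^(1/3) = 6.440482
PPI_blend = 0.65 * 6.163557 + 0.35 * 6.440482 = 6.260481
PP_blend = 6.260481^3 - 273.15 = 245.3709 - 273.15 = -27.78

-27.78 degC


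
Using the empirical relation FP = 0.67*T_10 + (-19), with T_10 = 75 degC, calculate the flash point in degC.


FP = 0.67 * 75 + (-19) = 31.25

31.25 degC


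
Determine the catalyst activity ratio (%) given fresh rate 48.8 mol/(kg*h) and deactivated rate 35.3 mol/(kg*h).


Activity (%) = (rate_used / rate_fresh) * 100
rate_used = 35.3, rate_fresh = 48.8
= (35.3 / 48.8) * 100
= 0.7234 * 100 = 72.34

72.34 %


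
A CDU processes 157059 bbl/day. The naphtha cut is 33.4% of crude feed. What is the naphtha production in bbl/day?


Crude throughput = 157059 bbl/day
Fraction yield = 33.4%
yield = throughput * fraction / 100
yield = 157059 * 33.4 / 100 = 52457.706

52457.706 bbl/day


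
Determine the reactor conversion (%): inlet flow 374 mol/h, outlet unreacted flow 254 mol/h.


X = (F_in - F_out) / F_in * 100
Moles reacted = 374 - 254 = 120
X = 120 / 374 * 100
= 0.3209 * 100
= 32.09 %

32.09 %


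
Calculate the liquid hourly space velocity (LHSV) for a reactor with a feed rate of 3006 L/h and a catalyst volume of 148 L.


LHSV = volumetric feed rate / catalyst volume
= 3006 L/h / 148 L
= 20.31 h^-1

20.31 h^-1


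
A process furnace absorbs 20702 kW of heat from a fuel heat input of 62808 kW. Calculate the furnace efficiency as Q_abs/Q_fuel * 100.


Furnace efficiency = Q_absorbed / Q_fuel * 100
= 20702 / 62808 * 100 = 32.96

32.96 %


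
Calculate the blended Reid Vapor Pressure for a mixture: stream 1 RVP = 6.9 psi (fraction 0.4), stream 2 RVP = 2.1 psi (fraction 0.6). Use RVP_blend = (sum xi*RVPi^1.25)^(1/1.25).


Chevron index: RVP_blend = (sum xi*RVPi^1.25)^(1/1.25)
RVP^1.25 terms: 0.4 * 6.9^1.25 + 0.6 * 2.1^1.25 = 5.99002
RVP_blend = 5.99002^(1/1.25) = 4.187

4.187 psi


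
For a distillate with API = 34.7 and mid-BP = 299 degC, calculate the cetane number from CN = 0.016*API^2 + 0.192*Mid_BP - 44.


CN = 0.016 * 34.7^2 + 0.192 * 299 - 44
CN = 19.26544 + 57.408 - 44 = 32.67344

32.67344


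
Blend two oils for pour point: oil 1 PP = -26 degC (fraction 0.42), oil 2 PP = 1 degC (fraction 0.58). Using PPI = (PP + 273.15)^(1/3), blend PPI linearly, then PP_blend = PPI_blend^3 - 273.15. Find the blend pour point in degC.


PPI_1 = (-26 + 273.15)^(1/3) = 6.275575
PPI_2 = (1 + 273.15)^(1/3) = 6.49625
PPI_blend = 0.42 * 6.275575 + 0.58 * 6.49625 = 6.403567
PP_blend = 6.403567^3 - 273.15 = 262.5826 - 273.15 = -10.57

-10.57 degC


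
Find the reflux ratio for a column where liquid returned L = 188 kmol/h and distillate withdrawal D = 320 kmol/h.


Reflux ratio definition: R = L / D (liquid returned / distillate withdrawn)
L = 188 kmol/h, D = 320 kmol/h
R = 188 / 320 = 0.5875

0.5875


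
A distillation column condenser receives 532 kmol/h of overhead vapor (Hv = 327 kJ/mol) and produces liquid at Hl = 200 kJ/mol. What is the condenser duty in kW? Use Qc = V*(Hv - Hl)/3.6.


Qc = 532 * (327 - 200) / 3.6 = 532 * 127 / 3.6 = 18770

18770 kW


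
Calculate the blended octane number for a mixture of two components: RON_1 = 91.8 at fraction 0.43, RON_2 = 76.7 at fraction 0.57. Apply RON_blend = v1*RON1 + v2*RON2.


Linear blending: RON_blend = sum(vi * RONi)
Contribution 1: 0.43 * 91.8 = 39.474
Contribution 2: 0.57 * 76.7 = 43.719
RON_blend = 39.474 + 43.719 = 83.193

83.193


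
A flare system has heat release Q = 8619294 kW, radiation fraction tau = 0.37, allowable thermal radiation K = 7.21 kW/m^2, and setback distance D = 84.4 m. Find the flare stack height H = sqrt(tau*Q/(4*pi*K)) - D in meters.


tau*Q/(4*pi*K) = 0.37 * 8619294 / (4 * pi * 7.21) = 35198.8
sqrt(35198.8) = 187.613
H = 187.613 - 84.4 = 103.2

103.2 m


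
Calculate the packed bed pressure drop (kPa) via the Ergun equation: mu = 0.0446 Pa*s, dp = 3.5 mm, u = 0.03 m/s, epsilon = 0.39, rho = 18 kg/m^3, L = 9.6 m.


dp = 3.5 mm = 0.0035 m
Viscous term = 150*0.0446*0.03*(1-0.39)^2 / (0.0035^2*0.39^3) = 102773
Inertial term = 1.75*18*0.03^2*(1-0.39) / (0.0035*0.39^3) = 83.2954
dP/L = 102773 + 83.2954 = 102856 Pa/m
dP = 102856 * 9.6 / 1000 = 987.4 kPa

987.4 kPa


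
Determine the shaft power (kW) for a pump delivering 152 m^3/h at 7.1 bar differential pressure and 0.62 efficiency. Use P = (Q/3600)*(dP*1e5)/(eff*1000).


Q = 152 / 3600 = 0.0422222 m^3/s
P = 0.0422222 * (7.1 * 1e5) / 0.62 / 1000 = 48.35

48.35 kW


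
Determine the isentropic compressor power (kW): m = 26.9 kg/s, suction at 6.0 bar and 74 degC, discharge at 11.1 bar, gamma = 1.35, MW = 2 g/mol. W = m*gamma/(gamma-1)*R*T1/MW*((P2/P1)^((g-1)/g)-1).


Isentropic work: W = m*(gamma/(gamma-1))*(R*T1/MW)*((P2/P1)^((gamma-1)/gamma) - 1)
T1 = 74 + 273.15 = 347.15 K
Pressure ratio = 11.1 / 6.0 = 1.85
Exponent = (1.35 - 1)/1.35 = 0.259259
(P2/P1)^exp - 1 = 1.85^0.259259 - 1 = 0.172915
W = 26.9 * 1.35 / 0.35 * 8.314 * 347.15 / 2 * 0.172915 = 25890

25890 kW


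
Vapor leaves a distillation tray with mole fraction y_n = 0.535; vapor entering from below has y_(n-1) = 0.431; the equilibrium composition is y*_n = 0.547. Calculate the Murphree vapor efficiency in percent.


Murphree vapor efficiency: EMV = (y_n - y_(n-1)) / (y*_n - y_(n-1)) * 100
EMV = (0.535 - 0.431) / (0.547 - 0.431) * 100 = 0.104 / 0.116 * 100 = 89.66

89.66 %


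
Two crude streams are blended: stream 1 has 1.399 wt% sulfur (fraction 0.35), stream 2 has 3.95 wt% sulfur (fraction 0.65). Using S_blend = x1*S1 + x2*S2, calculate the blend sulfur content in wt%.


Linear sulfur blending: S_blend = x1*S1 + x2*S2
Contribution 1: 0.35 * 1.399 = 0.48965 wt%
Contribution 2: 0.65 * 3.95 = 2.5675 wt%
S_blend = 0.48965 + 2.5675 = 3.05715

3.05715 wt%


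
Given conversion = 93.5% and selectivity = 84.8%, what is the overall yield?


Overall yield = conversion (%) * selectivity (%) / 100
Conversion = 93.5%, Selectivity = 84.8%
Y = 93.5 * 84.8 / 100
= 79.288 %

79.288 %


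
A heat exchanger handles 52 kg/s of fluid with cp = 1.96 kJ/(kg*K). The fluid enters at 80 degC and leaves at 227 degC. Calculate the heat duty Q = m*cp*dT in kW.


Q = m_dot * cp * delta_T
delta_T = 227 - 80 = 147 K
Q = 52 * 1.96 * 147
= 101.92 * 147
= 14982.24 kW

14982.24 kW


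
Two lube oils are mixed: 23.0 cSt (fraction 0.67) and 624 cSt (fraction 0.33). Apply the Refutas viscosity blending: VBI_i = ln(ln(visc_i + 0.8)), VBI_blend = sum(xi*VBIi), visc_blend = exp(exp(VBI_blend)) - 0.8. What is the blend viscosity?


Refutas method: VBN_i = 14.534*ln(ln(visc_i + 0.8)) + 10.975, blended linearly by mass fraction; since VBN is linear in VBI_i = ln(ln(visc_i + 0.8)) and the fractions sum to 1, blend VBI directly: visc = exp(exp(VBI_blend)) - 0.8
VBI_1 = ln(ln(23.0 + 0.8)) = 1.15363
VBI_2 = ln(ln(624 + 0.8)) = 1.86213
VBI_blend = 0.67 * 1.15363 + 0.33 * 1.86213 = 1.38743
visc_blend = exp(exp(1.38743)) - 0.8 = 54.05

54.05 cSt


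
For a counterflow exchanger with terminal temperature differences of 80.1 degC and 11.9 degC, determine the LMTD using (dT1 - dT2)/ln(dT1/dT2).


LMTD = (dT1 - dT2) / ln(dT1/dT2)
= (80.1 - 11.9) / ln(80.1 / 11.9) = 68.2 / 1.90674 = 35.77

35.77 degC


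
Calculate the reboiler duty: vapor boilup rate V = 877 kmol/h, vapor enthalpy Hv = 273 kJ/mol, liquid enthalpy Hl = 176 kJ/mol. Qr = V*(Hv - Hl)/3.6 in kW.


Qr = 877 * (273 - 176) / 3.6 = 877 * 97 / 3.6 = 23630

23630 kW


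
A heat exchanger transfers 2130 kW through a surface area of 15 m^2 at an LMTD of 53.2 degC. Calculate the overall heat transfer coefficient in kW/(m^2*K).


From Q = U*A*LMTD, U = Q / (A * LMTD)
U = 2130 / (15 * 53.2) = 2130 / 798 = 2.669

2.669 kW/(m^2*K)


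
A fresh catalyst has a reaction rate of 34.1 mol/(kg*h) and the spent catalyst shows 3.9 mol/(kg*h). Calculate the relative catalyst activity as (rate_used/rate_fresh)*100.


Activity (%) = (rate_used / rate_fresh) * 100
rate_used = 3.9, rate_fresh = 34.1
= (3.9 / 34.1) * 100
= 0.1144 * 100 = 11.44

11.44 %


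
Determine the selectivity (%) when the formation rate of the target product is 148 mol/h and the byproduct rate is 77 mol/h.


Selectivity = desired / (desired + undesired) * 100
Total products = 148 + 77 = 225 mol/h
S = 148 / 225 * 100
= 0.6578 * 100
= 65.78 %

65.78 %


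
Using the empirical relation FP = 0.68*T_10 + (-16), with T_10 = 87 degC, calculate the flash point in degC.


FP = 0.68 * 87 + (-16) = 43.16

43.16 degC


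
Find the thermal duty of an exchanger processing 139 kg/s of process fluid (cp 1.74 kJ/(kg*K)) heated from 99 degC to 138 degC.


Q = m_dot * cp * delta_T
delta_T = 138 - 99 = 39 K
Q = 139 * 1.74 * 39
= 241.86 * 39
= 9432.54 kW

9432.54 kW


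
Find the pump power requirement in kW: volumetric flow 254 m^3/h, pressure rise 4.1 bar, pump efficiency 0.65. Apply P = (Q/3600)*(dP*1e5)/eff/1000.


Q = 254 / 3600 = 0.0705556 m^3/s
P = 0.0705556 * (4.1 * 1e5) / 0.65 / 1000 = 44.50

44.50 kW


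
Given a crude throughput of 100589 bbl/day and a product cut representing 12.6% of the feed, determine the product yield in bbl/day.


Crude throughput = 100589 bbl/day
Fraction yield = 12.6%
yield = throughput * fraction / 100
yield = 100589 * 12.6 / 100 = 12674.214

12674.214 bbl/day


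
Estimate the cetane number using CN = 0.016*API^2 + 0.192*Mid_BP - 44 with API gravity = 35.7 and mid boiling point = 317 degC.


CN = 0.016 * 35.7^2 + 0.192 * 317 - 44
CN = 20.39184 + 60.864 - 44 = 37.25584

37.25584


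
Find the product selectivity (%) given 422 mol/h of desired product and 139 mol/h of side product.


Selectivity = desired / (desired + undesired) * 100
Total products = 422 + 139 = 561 mol/h
S = 422 / 561 * 100
= 0.7522 * 100
= 75.22 %

75.22 %


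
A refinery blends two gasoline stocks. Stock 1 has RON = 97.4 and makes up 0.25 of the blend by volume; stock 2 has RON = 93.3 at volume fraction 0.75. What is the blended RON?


Linear blending: RON_blend = sum(vi * RONi)
Contribution 1: 0.25 * 97.4 = 24.35
Contribution 2: 0.75 * 93.3 = 69.975
RON_blend = 24.35 + 69.975 = 94.325

94.325


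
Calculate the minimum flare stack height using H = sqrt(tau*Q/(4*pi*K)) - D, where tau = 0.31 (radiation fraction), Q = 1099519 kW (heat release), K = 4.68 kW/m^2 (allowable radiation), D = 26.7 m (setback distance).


tau*Q/(4*pi*K) = 0.31 * 1099519 / (4 * pi * 4.68) = 5795.74
sqrt(5795.74) = 76.1298
H = 76.1298 - 26.7 = 49.43

49.43 m


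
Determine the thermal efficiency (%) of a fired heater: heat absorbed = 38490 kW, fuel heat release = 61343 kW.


Furnace efficiency = Q_absorbed / Q_fuel * 100
= 38490 / 61343 * 100 = 62.75

62.75 %


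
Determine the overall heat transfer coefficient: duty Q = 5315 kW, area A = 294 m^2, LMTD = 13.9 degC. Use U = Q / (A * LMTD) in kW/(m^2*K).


From Q = U*A*LMTD, U = Q / (A * LMTD)
U = 5315 / (294 * 13.9) = 5315 / 4086.6 = 1.301

1.301 kW/(m^2*K)


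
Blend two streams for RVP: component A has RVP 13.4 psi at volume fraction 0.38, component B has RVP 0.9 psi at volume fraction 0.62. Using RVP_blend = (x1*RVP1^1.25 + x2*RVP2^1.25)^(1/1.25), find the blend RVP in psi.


Chevron index: RVP_blend = (sum xi*RVPi^1.25)^(1/1.25)
RVP^1.25 terms: 0.38 * 13.4^1.25 + 0.62 * 0.9^1.25 = 10.2859
RVP_blend = 10.2859^(1/1.25) = 6.453

6.453 psi


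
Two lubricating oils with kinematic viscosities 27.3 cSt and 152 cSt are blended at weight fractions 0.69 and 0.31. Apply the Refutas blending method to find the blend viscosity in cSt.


Refutas method: VBN_i = 14.534*ln(ln(visc_i + 0.8)) + 10.975, blended linearly by mass fraction; since VBN is linear in VBI_i = ln(ln(visc_i + 0.8)) and the fractions sum to 1, blend VBI directly: visc = exp(exp(VBI_blend)) - 0.8
VBI_1 = ln(ln(27.3 + 0.8)) = 1.2047
VBI_2 = ln(ln(152 + 0.8)) = 1.61525
VBI_blend = 0.69 * 1.2047 + 0.31 * 1.61525 = 1.33197
visc_blend = exp(exp(1.33197)) - 0.8 = 43.39

43.39 cSt


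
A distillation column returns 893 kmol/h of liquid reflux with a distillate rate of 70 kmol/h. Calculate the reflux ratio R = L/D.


Reflux ratio definition: R = L / D (liquid returned / distillate withdrawn)
L = 893 kmol/h, D = 70 kmol/h
R = 893 / 70 = 12.76

12.76


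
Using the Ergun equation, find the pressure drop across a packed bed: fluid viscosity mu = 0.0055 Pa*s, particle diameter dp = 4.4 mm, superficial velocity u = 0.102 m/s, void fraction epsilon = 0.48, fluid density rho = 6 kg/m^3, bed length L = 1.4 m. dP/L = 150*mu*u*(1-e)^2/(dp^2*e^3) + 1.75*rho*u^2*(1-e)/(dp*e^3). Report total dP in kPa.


dp = 4.4 mm = 0.0044 m
Viscous term = 150*0.0055*0.102*(1-0.48)^2 / (0.0044^2*0.48^3) = 10627.5
Inertial term = 1.75*6*0.102^2*(1-0.48) / (0.0044*0.48^3) = 116.739
dP/L = 10627.5 + 116.739 = 10744.2 Pa/m
dP = 10744.2 * 1.4 / 1000 = 15.04 kPa

15.04 kPa


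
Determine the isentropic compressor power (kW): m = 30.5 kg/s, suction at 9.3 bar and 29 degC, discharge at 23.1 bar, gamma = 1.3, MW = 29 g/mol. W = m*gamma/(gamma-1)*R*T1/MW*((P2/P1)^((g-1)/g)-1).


Isentropic work: W = m*(gamma/(gamma-1))*(R*T1/MW)*((P2/P1)^((gamma-1)/gamma) - 1)
T1 = 29 + 273.15 = 302.15 K
Pressure ratio = 23.1 / 9.3 = 2.48387
Exponent = (1.3 - 1)/1.3 = 0.230769
(P2/P1)^exp - 1 = 2.48387^0.230769 - 1 = 0.233626
W = 30.5 * 1.3 / 0.3 * 8.314 * 302.15 / 29 * 0.233626 = 2675

2675 kW


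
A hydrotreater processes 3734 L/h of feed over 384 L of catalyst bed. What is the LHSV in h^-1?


LHSV = volumetric feed rate / catalyst volume
= 3734 L/h / 384 L
= 9.724 h^-1

9.724 h^-1


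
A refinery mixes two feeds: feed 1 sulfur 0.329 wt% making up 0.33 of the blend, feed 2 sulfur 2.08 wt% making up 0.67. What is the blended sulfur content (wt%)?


Linear sulfur blending: S_blend = x1*S1 + x2*S2
Contribution 1: 0.33 * 0.329 = 0.10857 wt%
Contribution 2: 0.67 * 2.08 = 1.3936 wt%
S_blend = 0.10857 + 1.3936 = 1.50217

1.50217 wt%


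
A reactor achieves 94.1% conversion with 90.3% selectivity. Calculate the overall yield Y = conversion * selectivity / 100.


Overall yield = conversion (%) * selectivity (%) / 100
Conversion = 94.1%, Selectivity = 90.3%
Y = 94.1 * 90.3 / 100
= 84.9723 %

84.9723 %


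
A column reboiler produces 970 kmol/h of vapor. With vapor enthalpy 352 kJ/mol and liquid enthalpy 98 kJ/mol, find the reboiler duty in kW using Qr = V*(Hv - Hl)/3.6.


Qr = 970 * (352 - 98) / 3.6 = 970 * 254 / 3.6 = 68440

68440 kW


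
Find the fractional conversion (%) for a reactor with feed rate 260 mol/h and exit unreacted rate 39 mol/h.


X = (F_in - F_out) / F_in * 100
Moles reacted = 260 - 39 = 221
X = 221 / 260 * 100
= 0.8500 * 100
= 85.00 %

85.00 %


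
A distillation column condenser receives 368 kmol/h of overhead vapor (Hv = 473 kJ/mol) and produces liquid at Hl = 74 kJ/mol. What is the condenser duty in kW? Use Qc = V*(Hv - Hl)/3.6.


Qc = 368 * (473 - 74) / 3.6 = 368 * 399 / 3.6 = 40790

40790 kW


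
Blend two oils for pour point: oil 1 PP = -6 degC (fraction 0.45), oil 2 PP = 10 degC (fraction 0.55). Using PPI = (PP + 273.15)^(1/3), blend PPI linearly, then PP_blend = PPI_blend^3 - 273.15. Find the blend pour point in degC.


PPI_1 = (-6 + 273.15)^(1/3) = 6.440482
PPI_2 = (10 + 273.15)^(1/3) = 6.566574
PPI_blend = 0.45 * 6.440482 + 0.55 * 6.566574 = 6.509833
PP_blend = 6.509833^3 - 273.15 = 275.8732 - 273.15 = 2.72

2.72 degC


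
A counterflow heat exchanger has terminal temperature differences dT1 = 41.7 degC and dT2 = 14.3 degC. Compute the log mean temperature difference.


LMTD = (dT1 - dT2) / ln(dT1/dT2)
= (41.7 - 14.3) / ln(41.7 / 14.3) = 27.4 / 1.07024 = 25.60

25.60 degC


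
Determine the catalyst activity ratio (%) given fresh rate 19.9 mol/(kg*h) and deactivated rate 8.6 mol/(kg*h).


Activity (%) = (rate_used / rate_fresh) * 100
rate_used = 8.6, rate_fresh = 19.9
= (8.6 / 19.9) * 100
= 0.4322 * 100 = 43.22

43.22 %


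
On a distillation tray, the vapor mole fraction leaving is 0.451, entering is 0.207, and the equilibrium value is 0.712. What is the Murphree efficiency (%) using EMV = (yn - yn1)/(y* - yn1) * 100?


Murphree vapor efficiency: EMV = (y_n - y_(n-1)) / (y*_n - y_(n-1)) * 100
EMV = (0.451 - 0.207) / (0.712 - 0.207) * 100 = 0.244 / 0.505 * 100 = 48.32

48.32 %


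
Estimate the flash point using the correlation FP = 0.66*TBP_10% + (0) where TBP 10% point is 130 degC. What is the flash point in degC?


FP = 0.66 * 130 + (0) = 85.8

85.8 degC


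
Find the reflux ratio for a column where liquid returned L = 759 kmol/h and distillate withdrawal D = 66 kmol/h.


Reflux ratio definition: R = L / D (liquid returned / distillate withdrawn)
L = 759 kmol/h, D = 66 kmol/h
R = 759 / 66 = 11.50

11.50


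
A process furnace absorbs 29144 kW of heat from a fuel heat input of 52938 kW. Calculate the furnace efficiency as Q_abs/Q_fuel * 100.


Furnace efficiency = Q_absorbed / Q_fuel * 100
= 29144 / 52938 * 100 = 55.05

55.05 %


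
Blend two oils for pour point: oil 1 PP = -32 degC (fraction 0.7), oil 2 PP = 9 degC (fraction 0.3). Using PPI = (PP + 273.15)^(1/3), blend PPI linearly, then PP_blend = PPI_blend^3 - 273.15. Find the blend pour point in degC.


PPI_1 = (-32 + 273.15)^(1/3) = 6.224375
PPI_2 = (9 + 273.15)^(1/3) = 6.558835
PPI_blend = 0.7 * 6.224375 + 0.3 * 6.558835 = 6.324713
PP_blend = 6.324713^3 - 273.15 = 253.0011 - 273.15 = -20.15

-20.15 degC


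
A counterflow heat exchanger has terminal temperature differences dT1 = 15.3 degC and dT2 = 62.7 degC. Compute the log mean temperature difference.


LMTD = (dT1 - dT2) / ln(dT1/dT2)
= (15.3 - 62.7) / ln(15.3 / 62.7) = -47.4 / -1.41051 = 33.60

33.60 degC


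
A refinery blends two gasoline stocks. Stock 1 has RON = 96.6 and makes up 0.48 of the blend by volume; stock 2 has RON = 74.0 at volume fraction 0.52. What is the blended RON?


Linear blending: RON_blend = sum(vi * RONi)
Contribution 1: 0.48 * 96.6 = 46.368
Contribution 2: 0.52 * 74.0 = 38.48
RON_blend = 46.368 + 38.48 = 84.848

84.848


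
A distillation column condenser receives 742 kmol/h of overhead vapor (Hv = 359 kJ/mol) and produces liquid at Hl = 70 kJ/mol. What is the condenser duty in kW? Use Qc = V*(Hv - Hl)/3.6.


Qc = 742 * (359 - 70) / 3.6 = 742 * 289 / 3.6 = 59570

59570 kW


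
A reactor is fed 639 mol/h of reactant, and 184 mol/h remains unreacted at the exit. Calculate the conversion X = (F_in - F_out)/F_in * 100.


X = (F_in - F_out) / F_in * 100
Moles reacted = 639 - 184 = 455
X = 455 / 639 * 100
= 0.7121 * 100
= 71.21 %

71.21 %


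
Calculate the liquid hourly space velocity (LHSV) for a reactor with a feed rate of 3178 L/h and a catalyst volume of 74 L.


LHSV = volumetric feed rate / catalyst volume
= 3178 L/h / 74 L
= 42.95 h^-1

42.95 h^-1
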